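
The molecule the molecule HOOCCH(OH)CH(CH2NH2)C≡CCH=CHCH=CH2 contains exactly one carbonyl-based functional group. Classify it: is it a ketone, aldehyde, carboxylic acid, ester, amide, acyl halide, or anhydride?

carboxylic acid

The carbonyl is in the HOOC segment: –COOH: carbonyl C bonded to –OH and C → carboxylic acid (the –OH is not a separate alcohol).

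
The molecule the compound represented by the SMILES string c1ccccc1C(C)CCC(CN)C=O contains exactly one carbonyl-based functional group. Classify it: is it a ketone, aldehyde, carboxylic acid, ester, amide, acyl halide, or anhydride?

The carbonyl is in the CHO segment: terminal –CHO: carbonyl C bonded to H and C → aldehyde.

aldehyde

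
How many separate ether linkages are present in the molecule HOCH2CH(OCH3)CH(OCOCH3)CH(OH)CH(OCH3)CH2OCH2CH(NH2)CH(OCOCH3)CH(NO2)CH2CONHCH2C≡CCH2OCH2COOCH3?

Reading the structure from left to right:
  HOCH2: HO– on an sp³ carbon → alcohol.
  CH(OCH3): pendant –OCH3: C–O–C with sp³ C, no adjacent C=O → ether.
  CH(OCOCH3): pendant –OC(=O)CH3: an acyloxy group → ester.
  CH(OH): –OH on an sp³ carbon → alcohol (secondary).
  CH(OCH3): pendant –OCH3: C–O–C with sp³ C, no adjacent C=O → ether.
  CH2OCH2: C–O–C with sp³ carbons on both sides and no adjacent C=O → ether.
  CH(NH2): –NH2 on an sp³ carbon with no adjacent C=O → amine.
  CH(OCOCH3): pendant –OC(=O)CH3: an acyloxy group → ester.
  CH(NO2): –NO2 on an sp³ carbon → nitro (the N=O is not a carbonyl).
  CH2CONHCH2: –C(=O)–N– linkage → amide (the N is not an amine).
  C≡C: C≡C triple bond → alkyne.
  CH2OCH2: C–O–C with sp³ carbons on both sides and no adjacent C=O → ether.
  COOCH3: –C(=O)OCH3: carbonyl C bonded to C and to –OCH3 → ester (not ketone + ether).
Ether appears at: CH(OCH3), CH(OCH3), CH2OCH2, CH2OCH2 → 4.

4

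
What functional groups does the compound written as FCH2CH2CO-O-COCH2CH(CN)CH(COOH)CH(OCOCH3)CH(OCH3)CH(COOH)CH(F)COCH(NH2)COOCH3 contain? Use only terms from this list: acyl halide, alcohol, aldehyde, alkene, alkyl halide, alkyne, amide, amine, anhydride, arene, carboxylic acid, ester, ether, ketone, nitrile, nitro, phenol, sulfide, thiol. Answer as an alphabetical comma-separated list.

alkyl halide, amine, anhydride, carboxylic acid, ester, ether, ketone, nitrile

halogen on an sp³ carbon → alkyl halide.
two acyl groups sharing one oxygen, –C(=O)–O–C(=O)– → anhydride.
pendant –C≡N: nitrile.
pendant –COOH: carbonyl C bonded to C and –OH → carboxylic acid.
pendant –OC(=O)CH3: an acyloxy group → ester.
pendant –OCH3: C–O–C with sp³ C, no adjacent C=O → ether.
pendant –COOH: carbonyl C bonded to C and –OH → carboxylic acid.
halogen on an sp³ carbon → alkyl halide.
–C(=O)– with carbon on both sides → ketone.
–NH2 on an sp³ carbon with no adjacent C=O → amine.
–C(=O)OCH3: carbonyl C bonded to C and to –OCH3 → ester (not ketone + ether).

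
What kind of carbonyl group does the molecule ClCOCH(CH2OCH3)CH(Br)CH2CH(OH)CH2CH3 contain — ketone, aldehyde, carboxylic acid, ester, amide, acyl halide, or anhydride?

acyl halide

The carbonyl is in the ClCO segment: –C(=O)Cl: carbonyl C bonded to C and to a halogen → acyl halide (not alkyl halide).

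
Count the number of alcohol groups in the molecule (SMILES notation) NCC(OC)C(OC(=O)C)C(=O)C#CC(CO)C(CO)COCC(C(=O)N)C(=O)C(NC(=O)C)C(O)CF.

3

Working along the chain:
  H2NCH2: –NH2 on an sp³ carbon with no adjacent C=O → amine.
  CH(OCH3): pendant –OCH3: C–O–C with sp³ C, no adjacent C=O → ether.
  CH(OCOCH3): pendant –OC(=O)CH3: an acyloxy group → ester.
  CO: –C(=O)– with carbon on both sides → ketone.
  C≡C: C≡C triple bond → alkyne.
  CH(CH2OH): pendant –CH2OH on an sp³ backbone C → alcohol.
  CH(CH2OH): pendant –CH2OH on an sp³ backbone C → alcohol.
  CH2OCH2: C–O–C with sp³ carbons on both sides and no adjacent C=O → ether.
  CH(CONH2): pendant –CONH2: carbonyl C bonded to C and N → amide.
  CO: –C(=O)– with carbon on both sides → ketone.
  CH(NHCOCH3): pendant –NHC(=O)CH3: N bonded to a carbonyl → amide (not amine).
  CH(OH): –OH on an sp³ carbon → alcohol (secondary).
  CH2F: halogen on an sp³ carbon → alkyl halide.
Alcohol appears at: CH(CH2OH), CH(CH2OH), CH(OH) → 3.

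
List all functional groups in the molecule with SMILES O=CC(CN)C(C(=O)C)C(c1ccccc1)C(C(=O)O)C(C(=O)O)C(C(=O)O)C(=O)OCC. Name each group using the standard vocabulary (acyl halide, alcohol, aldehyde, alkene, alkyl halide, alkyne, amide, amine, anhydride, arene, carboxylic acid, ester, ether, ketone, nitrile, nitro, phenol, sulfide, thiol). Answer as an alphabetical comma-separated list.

aldehyde, amine, arene, carboxylic acid, ester, ketone

terminal –CHO: carbonyl C bonded to H and C → aldehyde.
pendant –CH2NH2: N on sp³ C, no adjacent C=O → amine.
pendant –COCH3: carbonyl C bonded to two carbons → ketone.
pendant –C6H5: benzene ring → arene.
pendant –COOH: carbonyl C bonded to C and –OH → carboxylic acid.
pendant –COOH: carbonyl C bonded to C and –OH → carboxylic acid.
pendant –COOH: carbonyl C bonded to C and –OH → carboxylic acid.
–C(=O)OCH2CH3: carbonyl C bonded to C and to –OEt → ester.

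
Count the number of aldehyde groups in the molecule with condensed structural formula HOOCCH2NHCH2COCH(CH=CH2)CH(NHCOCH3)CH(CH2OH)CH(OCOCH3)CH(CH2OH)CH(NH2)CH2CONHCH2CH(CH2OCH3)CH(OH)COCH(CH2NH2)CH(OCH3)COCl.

0

–COOH: carbonyl C bonded to –OH and C → carboxylic acid (the –OH is not a separate alcohol).
C–N–C with sp³ carbons and no adjacent C=O → amine (secondary).
–C(=O)– with carbon on both sides → ketone.
pendant –CH=CH2: C=C double bond → alkene.
pendant –NHC(=O)CH3: N bonded to a carbonyl → amide (not amine).
pendant –CH2OH on an sp³ backbone C → alcohol.
pendant –OC(=O)CH3: an acyloxy group → ester.
pendant –CH2OH on an sp³ backbone C → alcohol.
–NH2 on an sp³ carbon with no adjacent C=O → amine.
–C(=O)–N– linkage → amide (the N is not an amine).
pendant –CH2OCH3: C–O–C linkage → ether.
–OH on an sp³ carbon → alcohol (secondary).
–C(=O)– with carbon on both sides → ketone.
pendant –CH2NH2: N on sp³ C, no adjacent C=O → amine.
pendant –OCH3: C–O–C with sp³ C, no adjacent C=O → ether.
–C(=O)Cl: carbonyl C bonded to C and to a halogen → acyl halide (not alkyl halide).
No segment is a aldehyde: HOOC is carboxylic acid, not aldehyde; CO is ketone, not aldehyde; CH(OCOCH3) is ester, not aldehyde. → 0.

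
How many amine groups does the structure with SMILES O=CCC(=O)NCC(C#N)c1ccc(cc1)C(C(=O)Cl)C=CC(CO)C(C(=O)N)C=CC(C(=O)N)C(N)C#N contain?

terminal –CHO: carbonyl C bonded to H and C → aldehyde.
–C(=O)–N– linkage → amide (the N is not an amine).
pendant –C≡N: nitrile.
para-disubstituted benzene ring → arene.
pendant –C(=O)X: carbonyl C bonded to C and halogen → acyl halide.
C=C double bond → alkene.
pendant –CH2OH on an sp³ backbone C → alcohol.
pendant –CONH2: carbonyl C bonded to C and N → amide.
C=C double bond → alkene.
pendant –CONH2: carbonyl C bonded to C and N → amide.
–NH2 on an sp³ carbon with no adjacent C=O → amine.
–C≡N: carbon triple-bonded to nitrogen → nitrile.
Amine appears at: CH(NH2) → 1.

1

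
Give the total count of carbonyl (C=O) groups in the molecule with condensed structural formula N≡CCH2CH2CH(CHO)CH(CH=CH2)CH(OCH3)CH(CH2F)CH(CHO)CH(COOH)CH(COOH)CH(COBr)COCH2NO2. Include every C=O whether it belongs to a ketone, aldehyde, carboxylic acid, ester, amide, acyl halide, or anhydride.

6

CH(CHO): aldehyde, 1 C=O (running total 1).
CH(CHO): aldehyde, 1 C=O (running total 2).
CH(COOH): carboxylic acid, 1 C=O (running total 3).
CH(COOH): carboxylic acid, 1 C=O (running total 4).
CH(COBr): acyl halide, 1 C=O (running total 5).
CO: ketone, 1 C=O (running total 6).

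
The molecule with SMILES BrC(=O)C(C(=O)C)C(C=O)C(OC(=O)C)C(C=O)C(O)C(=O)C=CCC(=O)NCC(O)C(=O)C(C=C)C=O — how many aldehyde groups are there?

Taking each segment in turn:
  BrCO: –C(=O)Br: carbonyl C bonded to C and to a halogen → acyl halide (not alkyl halide).
  CH(COCH3): pendant –COCH3: carbonyl C bonded to two carbons → ketone.
  CH(CHO): pendant –CHO: carbonyl C bonded to C and H → aldehyde.
  CH(OCOCH3): pendant –OC(=O)CH3: an acyloxy group → ester.
  CH(CHO): pendant –CHO: carbonyl C bonded to C and H → aldehyde.
  CH(OH): –OH on an sp³ carbon → alcohol (secondary).
  CO: –C(=O)– with carbon on both sides → ketone.
  CH=CH: C=C double bond → alkene.
  CH2CONHCH2: –C(=O)–N– linkage → amide (the N is not an amine).
  CH(OH): –OH on an sp³ carbon → alcohol (secondary).
  CO: –C(=O)– with carbon on both sides → ketone.
  CH(CH=CH2): pendant –CH=CH2: C=C double bond → alkene.
  CHO: terminal –CHO: carbonyl C bonded to H and C → aldehyde.
Aldehyde appears at: CH(CHO), CH(CHO), CHO → 3.

3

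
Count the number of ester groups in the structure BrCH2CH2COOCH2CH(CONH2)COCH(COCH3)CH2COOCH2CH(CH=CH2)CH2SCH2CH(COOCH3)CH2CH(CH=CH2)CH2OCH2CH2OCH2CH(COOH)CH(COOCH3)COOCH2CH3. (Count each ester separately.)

Taking each segment in turn:
  BrCH2: halogen on an sp³ carbon → alkyl halide.
  CH2COOCH2: –C(=O)–O–C with C on the carbonyl side → ester.
  CH(CONH2): pendant –CONH2: carbonyl C bonded to C and N → amide.
  CO: –C(=O)– with carbon on both sides → ketone.
  CH(COCH3): pendant –COCH3: carbonyl C bonded to two carbons → ketone.
  CH2COOCH2: –C(=O)–O–C with C on the carbonyl side → ester.
  CH(CH=CH2): pendant –CH=CH2: C=C double bond → alkene.
  CH2SCH2: C–S–C linkage → sulfide (thioether).
  CH(COOCH3): pendant –COOCH3: carbonyl C bonded to C and –OCH3 → ester.
  CH(CH=CH2): pendant –CH=CH2: C=C double bond → alkene.
  CH2OCH2: C–O–C with sp³ carbons on both sides and no adjacent C=O → ether.
  CH2OCH2: C–O–C with sp³ carbons on both sides and no adjacent C=O → ether.
  CH(COOH): pendant –COOH: carbonyl C bonded to C and –OH → carboxylic acid.
  CH(COOCH3): pendant –COOCH3: carbonyl C bonded to C and –OCH3 → ester.
  COOCH2CH3: –C(=O)OCH2CH3: carbonyl C bonded to C and to –OEt → ester.
Ester appears at: CH2COOCH2, CH2COOCH2, CH(COOCH3), CH(COOCH3), COOCH2CH3 → 5.

5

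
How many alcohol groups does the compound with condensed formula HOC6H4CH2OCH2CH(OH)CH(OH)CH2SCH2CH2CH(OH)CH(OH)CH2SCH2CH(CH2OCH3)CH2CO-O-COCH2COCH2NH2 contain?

Reading the structure from left to right:
  HOC6H4: –OH attached directly to an aromatic ring → phenol (not alcohol); the ring itself is an arene.
  CH2OCH2: C–O–C with sp³ carbons on both sides and no adjacent C=O → ether.
  CH(OH): –OH on an sp³ carbon → alcohol (secondary).
  CH(OH): –OH on an sp³ carbon → alcohol (secondary).
  CH2SCH2: C–S–C linkage → sulfide (thioether).
  CH(OH): –OH on an sp³ carbon → alcohol (secondary).
  CH(OH): –OH on an sp³ carbon → alcohol (secondary).
  CH2SCH2: C–S–C linkage → sulfide (thioether).
  CH(CH2OCH3): pendant –CH2OCH3: C–O–C linkage → ether.
  CH2CO-O-COCH2: two acyl groups sharing one oxygen, –C(=O)–O–C(=O)– → anhydride.
  CO: –C(=O)– with carbon on both sides → ketone.
  CH2NH2: –NH2 on an sp³ carbon with no adjacent C=O → amine.
Alcohol appears at: CH(OH), CH(OH), CH(OH), CH(OH) → 4.

4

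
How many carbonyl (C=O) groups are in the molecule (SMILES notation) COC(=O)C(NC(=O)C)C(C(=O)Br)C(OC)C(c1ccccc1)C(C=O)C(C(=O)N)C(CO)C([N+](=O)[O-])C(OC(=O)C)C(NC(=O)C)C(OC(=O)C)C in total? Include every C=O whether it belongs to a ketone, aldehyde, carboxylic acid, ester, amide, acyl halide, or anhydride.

CH3OOC: ester, 1 C=O (running total 1).
CH(NHCOCH3): amide, 1 C=O (running total 2).
CH(COBr): acyl halide, 1 C=O (running total 3).
CH(CHO): aldehyde, 1 C=O (running total 4).
CH(CONH2): amide, 1 C=O (running total 5).
CH(OCOCH3): ester, 1 C=O (running total 6).
CH(NHCOCH3): amide, 1 C=O (running total 7).
CH(OCOCH3): ester, 1 C=O (running total 8).

8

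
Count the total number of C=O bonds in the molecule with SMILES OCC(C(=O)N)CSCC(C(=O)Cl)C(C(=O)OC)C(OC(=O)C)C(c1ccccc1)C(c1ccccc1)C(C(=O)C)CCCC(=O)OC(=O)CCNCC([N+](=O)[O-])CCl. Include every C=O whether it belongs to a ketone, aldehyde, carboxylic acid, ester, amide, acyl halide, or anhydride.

7

CH(CONH2): amide, 1 C=O (running total 1).
CH(COCl): acyl halide, 1 C=O (running total 2).
CH(COOCH3): ester, 1 C=O (running total 3).
CH(OCOCH3): ester, 1 C=O (running total 4).
CH(COCH3): ketone, 1 C=O (running total 5).
CH2CO-O-COCH2: anhydride, 2 C=O (running total 7).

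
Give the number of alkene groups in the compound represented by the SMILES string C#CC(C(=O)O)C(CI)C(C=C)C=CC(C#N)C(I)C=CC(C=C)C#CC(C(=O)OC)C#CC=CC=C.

Taking each segment in turn:
  HC≡C: C≡C triple bond → alkyne.
  CH(COOH): pendant –COOH: carbonyl C bonded to C and –OH → carboxylic acid.
  CH(CH2I): pendant –CH2X: halogen on sp³ carbon → alkyl halide.
  CH(CH=CH2): pendant –CH=CH2: C=C double bond → alkene.
  CH=CH: C=C double bond → alkene.
  CH(CN): pendant –C≡N: nitrile.
  CH(I): halogen on an sp³ carbon → alkyl halide.
  CH=CH: C=C double bond → alkene.
  CH(CH=CH2): pendant –CH=CH2: C=C double bond → alkene.
  C≡C: C≡C triple bond → alkyne.
  CH(COOCH3): pendant –COOCH3: carbonyl C bonded to C and –OCH3 → ester.
  C≡C: C≡C triple bond → alkyne.
  CH=CH: C=C double bond → alkene.
  CH=CH2: C=C double bond → alkene.
Alkene appears at: CH(CH=CH2), CH=CH, CH=CH, CH(CH=CH2), CH=CH, CH=CH2 → 6.

6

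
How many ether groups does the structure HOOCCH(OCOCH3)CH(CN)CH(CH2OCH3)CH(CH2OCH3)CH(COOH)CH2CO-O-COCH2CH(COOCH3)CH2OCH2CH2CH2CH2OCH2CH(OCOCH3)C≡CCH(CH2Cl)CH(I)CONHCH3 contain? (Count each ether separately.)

4

–COOH: carbonyl C bonded to –OH and C → carboxylic acid (the –OH is not a separate alcohol).
pendant –OC(=O)CH3: an acyloxy group → ester.
pendant –C≡N: nitrile.
pendant –CH2OCH3: C–O–C linkage → ether.
pendant –CH2OCH3: C–O–C linkage → ether.
pendant –COOH: carbonyl C bonded to C and –OH → carboxylic acid.
two acyl groups sharing one oxygen, –C(=O)–O–C(=O)– → anhydride.
pendant –COOCH3: carbonyl C bonded to C and –OCH3 → ester.
C–O–C with sp³ carbons on both sides and no adjacent C=O → ether.
C–O–C with sp³ carbons on both sides and no adjacent C=O → ether.
pendant –OC(=O)CH3: an acyloxy group → ester.
C≡C triple bond → alkyne.
pendant –CH2X: halogen on sp³ carbon → alkyl halide.
halogen on an sp³ carbon → alkyl halide.
–C(=O)NHCH3: carbonyl C bonded to C and to N → amide (the N is not an amine).
Ether appears at: CH(CH2OCH3), CH(CH2OCH3), CH2OCH2, CH2OCH2 → 4.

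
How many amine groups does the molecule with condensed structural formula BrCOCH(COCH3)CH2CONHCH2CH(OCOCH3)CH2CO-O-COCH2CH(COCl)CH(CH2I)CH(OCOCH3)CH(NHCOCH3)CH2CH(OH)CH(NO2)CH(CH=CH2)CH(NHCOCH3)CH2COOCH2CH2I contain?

Taking each segment in turn:
  BrCO: –C(=O)Br: carbonyl C bonded to C and to a halogen → acyl halide (not alkyl halide).
  CH(COCH3): pendant –COCH3: carbonyl C bonded to two carbons → ketone.
  CH2CONHCH2: –C(=O)–N– linkage → amide (the N is not an amine).
  CH(OCOCH3): pendant –OC(=O)CH3: an acyloxy group → ester.
  CH2CO-O-COCH2: two acyl groups sharing one oxygen, –C(=O)–O–C(=O)– → anhydride.
  CH(COCl): pendant –C(=O)X: carbonyl C bonded to C and halogen → acyl halide.
  CH(CH2I): pendant –CH2X: halogen on sp³ carbon → alkyl halide.
  CH(OCOCH3): pendant –OC(=O)CH3: an acyloxy group → ester.
  CH(NHCOCH3): pendant –NHC(=O)CH3: N bonded to a carbonyl → amide (not amine).
  CH(OH): –OH on an sp³ carbon → alcohol (secondary).
  CH(NO2): –NO2 on an sp³ carbon → nitro (the N=O is not a carbonyl).
  CH(CH=CH2): pendant –CH=CH2: C=C double bond → alkene.
  CH(NHCOCH3): pendant –NHC(=O)CH3: N bonded to a carbonyl → amide (not amine).
  CH2COOCH2: –C(=O)–O–C with C on the carbonyl side → ester.
  CH2I: halogen on an sp³ carbon → alkyl halide.
No segment is a amine: CH2CONHCH2 is amide, not amine; CH(NHCOCH3) is amide, not amine; CH(NO2) is nitro, not amine. → 0.

0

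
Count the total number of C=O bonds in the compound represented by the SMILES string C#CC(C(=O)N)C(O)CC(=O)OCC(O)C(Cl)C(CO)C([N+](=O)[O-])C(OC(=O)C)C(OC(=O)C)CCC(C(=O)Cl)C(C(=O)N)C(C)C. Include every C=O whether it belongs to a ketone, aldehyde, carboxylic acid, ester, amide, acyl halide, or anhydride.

6

CH(CONH2): amide, 1 C=O (running total 1).
CH2COOCH2: ester, 1 C=O (running total 2).
CH(OCOCH3): ester, 1 C=O (running total 3).
CH(OCOCH3): ester, 1 C=O (running total 4).
CH(COCl): acyl halide, 1 C=O (running total 5).
CH(CONH2): amide, 1 C=O (running total 6).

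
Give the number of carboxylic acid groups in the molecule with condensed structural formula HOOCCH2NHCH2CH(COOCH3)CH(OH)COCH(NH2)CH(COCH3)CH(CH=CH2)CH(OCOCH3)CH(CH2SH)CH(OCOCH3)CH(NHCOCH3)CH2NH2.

1

Working along the chain:
  HOOC: –COOH: carbonyl C bonded to –OH and C → carboxylic acid (the –OH is not a separate alcohol).
  CH2NHCH2: C–N–C with sp³ carbons and no adjacent C=O → amine (secondary).
  CH(COOCH3): pendant –COOCH3: carbonyl C bonded to C and –OCH3 → ester.
  CH(OH): –OH on an sp³ carbon → alcohol (secondary).
  CO: –C(=O)– with carbon on both sides → ketone.
  CH(NH2): –NH2 on an sp³ carbon with no adjacent C=O → amine.
  CH(COCH3): pendant –COCH3: carbonyl C bonded to two carbons → ketone.
  CH(CH=CH2): pendant –CH=CH2: C=C double bond → alkene.
  CH(OCOCH3): pendant –OC(=O)CH3: an acyloxy group → ester.
  CH(CH2SH): pendant –CH2SH → thiol.
  CH(OCOCH3): pendant –OC(=O)CH3: an acyloxy group → ester.
  CH(NHCOCH3): pendant –NHC(=O)CH3: N bonded to a carbonyl → amide (not amine).
  CH2NH2: –NH2 on an sp³ carbon with no adjacent C=O → amine.
Carboxylic acid appears at: HOOC → 1.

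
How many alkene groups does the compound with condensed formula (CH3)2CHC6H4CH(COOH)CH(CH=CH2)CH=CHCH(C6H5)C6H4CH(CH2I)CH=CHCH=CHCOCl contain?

Reading the structure from left to right:
  C6H4: para-disubstituted benzene ring → arene.
  CH(COOH): pendant –COOH: carbonyl C bonded to C and –OH → carboxylic acid.
  CH(CH=CH2): pendant –CH=CH2: C=C double bond → alkene.
  CH=CH: C=C double bond → alkene.
  CH(C6H5): pendant –C6H5: benzene ring → arene.
  C6H4: para-disubstituted benzene ring → arene.
  CH(CH2I): pendant –CH2X: halogen on sp³ carbon → alkyl halide.
  CH=CH: C=C double bond → alkene.
  CH=CH: C=C double bond → alkene.
  COCl: –C(=O)Cl: carbonyl C bonded to C and to a halogen → acyl halide (not alkyl halide).
Alkene appears at: CH(CH=CH2), CH=CH, CH=CH, CH=CH → 4.

4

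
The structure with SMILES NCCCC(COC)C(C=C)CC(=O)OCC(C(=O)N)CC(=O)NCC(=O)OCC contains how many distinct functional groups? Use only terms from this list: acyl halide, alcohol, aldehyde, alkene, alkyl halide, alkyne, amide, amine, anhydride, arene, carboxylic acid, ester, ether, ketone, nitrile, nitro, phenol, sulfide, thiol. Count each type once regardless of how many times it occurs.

5

–NH2 on an sp³ carbon with no adjacent C=O → amine.
pendant –CH2OCH3: C–O–C linkage → ether.
pendant –CH=CH2: C=C double bond → alkene.
–C(=O)–O–C with C on the carbonyl side → ester.
pendant –CONH2: carbonyl C bonded to C and N → amide.
–C(=O)–N– linkage → amide (the N is not an amine).
–C(=O)OCH2CH3: carbonyl C bonded to C and to –OEt → ester.
Distinct types present: alkene, amide, amine, ester, ether.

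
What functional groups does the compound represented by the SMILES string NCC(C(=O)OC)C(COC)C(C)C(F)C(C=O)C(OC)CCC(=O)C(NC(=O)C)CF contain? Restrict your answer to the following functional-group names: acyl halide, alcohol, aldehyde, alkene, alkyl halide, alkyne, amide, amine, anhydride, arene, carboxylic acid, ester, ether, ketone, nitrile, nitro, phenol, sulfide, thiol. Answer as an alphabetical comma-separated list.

aldehyde, alkyl halide, amide, amine, ester, ether, ketone

–NH2 on an sp³ carbon with no adjacent C=O → amine.
pendant –COOCH3: carbonyl C bonded to C and –OCH3 → ester.
pendant –CH2OCH3: C–O–C linkage → ether.
halogen on an sp³ carbon → alkyl halide.
pendant –CHO: carbonyl C bonded to C and H → aldehyde.
pendant –OCH3: C–O–C with sp³ C, no adjacent C=O → ether.
–C(=O)– with carbon on both sides → ketone.
pendant –NHC(=O)CH3: N bonded to a carbonyl → amide (not amine).
halogen on an sp³ carbon → alkyl halide.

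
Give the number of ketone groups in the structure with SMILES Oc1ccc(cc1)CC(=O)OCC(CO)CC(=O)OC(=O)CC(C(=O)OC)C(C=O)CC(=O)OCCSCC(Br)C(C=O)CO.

–OH attached directly to an aromatic ring → phenol (not alcohol); the ring itself is an arene.
–C(=O)–O–C with C on the carbonyl side → ester.
pendant –CH2OH on an sp³ backbone C → alcohol.
two acyl groups sharing one oxygen, –C(=O)–O–C(=O)– → anhydride.
pendant –COOCH3: carbonyl C bonded to C and –OCH3 → ester.
pendant –CHO: carbonyl C bonded to C and H → aldehyde.
–C(=O)–O–C with C on the carbonyl side → ester.
C–S–C linkage → sulfide (thioether).
halogen on an sp³ carbon → alkyl halide.
pendant –CHO: carbonyl C bonded to C and H → aldehyde.
–OH on an sp³ carbon → alcohol.
No segment is a ketone: CH2COOCH2 is ester, not ketone; CH2CO-O-COCH2 is anhydride, not ketone; CH(COOCH3) is ester, not ketone. → 0.

0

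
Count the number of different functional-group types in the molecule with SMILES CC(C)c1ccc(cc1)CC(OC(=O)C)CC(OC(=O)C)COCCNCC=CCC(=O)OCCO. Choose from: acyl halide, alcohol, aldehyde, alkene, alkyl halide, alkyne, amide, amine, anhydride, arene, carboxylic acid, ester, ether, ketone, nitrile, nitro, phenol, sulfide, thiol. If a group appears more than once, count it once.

6

Reading the structure from left to right:
  C6H4: para-disubstituted benzene ring → arene.
  CH(OCOCH3): pendant –OC(=O)CH3: an acyloxy group → ester.
  CH(OCOCH3): pendant –OC(=O)CH3: an acyloxy group → ester.
  CH2OCH2: C–O–C with sp³ carbons on both sides and no adjacent C=O → ether.
  CH2NHCH2: C–N–C with sp³ carbons and no adjacent C=O → amine (secondary).
  CH=CH: C=C double bond → alkene.
  CH2COOCH2: –C(=O)–O–C with C on the carbonyl side → ester.
  CH2OH: –OH on an sp³ carbon → alcohol.
Distinct types present: alcohol, alkene, amine, arene, ester, ether.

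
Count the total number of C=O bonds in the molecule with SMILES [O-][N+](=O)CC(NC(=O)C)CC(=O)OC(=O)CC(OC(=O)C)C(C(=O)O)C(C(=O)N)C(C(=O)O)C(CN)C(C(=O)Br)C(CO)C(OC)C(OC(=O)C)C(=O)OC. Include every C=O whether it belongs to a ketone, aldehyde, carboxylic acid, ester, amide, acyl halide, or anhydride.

10

CH(NHCOCH3): amide, 1 C=O (running total 1).
CH2CO-O-COCH2: anhydride, 2 C=O (running total 3).
CH(OCOCH3): ester, 1 C=O (running total 4).
CH(COOH): carboxylic acid, 1 C=O (running total 5).
CH(CONH2): amide, 1 C=O (running total 6).
CH(COOH): carboxylic acid, 1 C=O (running total 7).
CH(COBr): acyl halide, 1 C=O (running total 8).
CH(OCOCH3): ester, 1 C=O (running total 9).
COOCH3: ester, 1 C=O (running total 10).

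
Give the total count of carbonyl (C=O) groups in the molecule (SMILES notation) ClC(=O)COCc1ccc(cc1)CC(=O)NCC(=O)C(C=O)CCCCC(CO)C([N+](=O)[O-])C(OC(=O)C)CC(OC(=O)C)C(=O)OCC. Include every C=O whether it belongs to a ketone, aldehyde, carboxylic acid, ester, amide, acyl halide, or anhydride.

7

ClCO: acyl halide, 1 C=O (running total 1).
CH2CONHCH2: amide, 1 C=O (running total 2).
CO: ketone, 1 C=O (running total 3).
CH(CHO): aldehyde, 1 C=O (running total 4).
CH(OCOCH3): ester, 1 C=O (running total 5).
CH(OCOCH3): ester, 1 C=O (running total 6).
COOCH2CH3: ester, 1 C=O (running total 7).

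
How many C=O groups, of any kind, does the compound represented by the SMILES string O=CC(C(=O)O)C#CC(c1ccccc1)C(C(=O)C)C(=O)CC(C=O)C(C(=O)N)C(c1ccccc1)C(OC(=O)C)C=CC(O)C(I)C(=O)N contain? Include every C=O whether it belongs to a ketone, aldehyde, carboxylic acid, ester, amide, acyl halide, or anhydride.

OHC: aldehyde, 1 C=O (running total 1).
CH(COOH): carboxylic acid, 1 C=O (running total 2).
CH(COCH3): ketone, 1 C=O (running total 3).
CO: ketone, 1 C=O (running total 4).
CH(CHO): aldehyde, 1 C=O (running total 5).
CH(CONH2): amide, 1 C=O (running total 6).
CH(OCOCH3): ester, 1 C=O (running total 7).
CONH2: amide, 1 C=O (running total 8).

8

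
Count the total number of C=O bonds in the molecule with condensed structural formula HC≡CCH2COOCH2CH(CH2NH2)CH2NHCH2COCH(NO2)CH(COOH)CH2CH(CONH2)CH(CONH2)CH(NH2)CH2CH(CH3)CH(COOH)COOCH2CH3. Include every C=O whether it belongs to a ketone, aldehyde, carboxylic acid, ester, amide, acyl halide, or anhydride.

7

CH2COOCH2: ester, 1 C=O (running total 1).
CO: ketone, 1 C=O (running total 2).
CH(COOH): carboxylic acid, 1 C=O (running total 3).
CH(CONH2): amide, 1 C=O (running total 4).
CH(CONH2): amide, 1 C=O (running total 5).
CH(COOH): carboxylic acid, 1 C=O (running total 6).
COOCH2CH3: ester, 1 C=O (running total 7).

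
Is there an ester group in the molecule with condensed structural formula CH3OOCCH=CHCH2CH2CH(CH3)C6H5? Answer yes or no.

yes

CH3O–C(=O)–: carbonyl C bonded to C and to –OCH3 → ester (not ketone + ether).
C=C double bond → alkene.
–C6H5 phenyl ring → arene.
The CH3OOC segment supplies the ester: CH3O–C(=O)–: carbonyl C bonded to C and to –OCH3 → ester (not ketone + ether).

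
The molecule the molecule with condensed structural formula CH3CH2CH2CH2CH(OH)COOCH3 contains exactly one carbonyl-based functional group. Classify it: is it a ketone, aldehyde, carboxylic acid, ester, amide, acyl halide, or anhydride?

The carbonyl is in the COOCH3 segment: –C(=O)OCH3: carbonyl C bonded to C and to –OCH3 → ester (not ketone + ether).

ester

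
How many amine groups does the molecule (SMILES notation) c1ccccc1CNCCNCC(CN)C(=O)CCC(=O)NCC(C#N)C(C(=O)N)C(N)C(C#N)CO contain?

Taking each segment in turn:
  C6H5: C6H5– phenyl ring → arene.
  CH2NHCH2: C–N–C with sp³ carbons and no adjacent C=O → amine (secondary).
  CH2NHCH2: C–N–C with sp³ carbons and no adjacent C=O → amine (secondary).
  CH(CH2NH2): pendant –CH2NH2: N on sp³ C, no adjacent C=O → amine.
  CO: –C(=O)– with carbon on both sides → ketone.
  CH2CONHCH2: –C(=O)–N– linkage → amide (the N is not an amine).
  CH(CN): pendant –C≡N: nitrile.
  CH(CONH2): pendant –CONH2: carbonyl C bonded to C and N → amide.
  CH(NH2): –NH2 on an sp³ carbon with no adjacent C=O → amine.
  CH(CN): pendant –C≡N: nitrile.
  CH2OH: –OH on an sp³ carbon → alcohol.
Amine appears at: CH2NHCH2, CH2NHCH2, CH(CH2NH2), CH(NH2) → 4.

4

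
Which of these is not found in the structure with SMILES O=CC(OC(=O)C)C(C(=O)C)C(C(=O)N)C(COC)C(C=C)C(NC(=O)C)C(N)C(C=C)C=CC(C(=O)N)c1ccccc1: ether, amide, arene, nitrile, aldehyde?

nitrile

aldehyde: present (OHC — terminal –CHO: carbonyl C bonded to H and C → aldehyde).
ether: present (CH(CH2OCH3) — pendant –CH2OCH3: C–O–C linkage → ether).
amide: present (CH(CONH2) — pendant –CONH2: carbonyl C bonded to C and N → amide).
arene: present (C6H5 — –C6H5 phenyl ring → arene).
nitrile: no segment matches this pattern.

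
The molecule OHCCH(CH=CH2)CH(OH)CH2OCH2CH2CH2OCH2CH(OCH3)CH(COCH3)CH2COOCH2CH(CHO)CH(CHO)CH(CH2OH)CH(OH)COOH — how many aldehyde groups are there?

terminal –CHO: carbonyl C bonded to H and C → aldehyde.
pendant –CH=CH2: C=C double bond → alkene.
–OH on an sp³ carbon → alcohol (secondary).
C–O–C with sp³ carbons on both sides and no adjacent C=O → ether.
C–O–C with sp³ carbons on both sides and no adjacent C=O → ether.
pendant –OCH3: C–O–C with sp³ C, no adjacent C=O → ether.
pendant –COCH3: carbonyl C bonded to two carbons → ketone.
–C(=O)–O–C with C on the carbonyl side → ester.
pendant –CHO: carbonyl C bonded to C and H → aldehyde.
pendant –CHO: carbonyl C bonded to C and H → aldehyde.
pendant –CH2OH on an sp³ backbone C → alcohol.
–OH on an sp³ carbon → alcohol (secondary).
–COOH: carbonyl C bonded to –OH and C → carboxylic acid (the –OH is not a separate alcohol).
Aldehyde appears at: OHC, CH(CHO), CH(CHO) → 3.

3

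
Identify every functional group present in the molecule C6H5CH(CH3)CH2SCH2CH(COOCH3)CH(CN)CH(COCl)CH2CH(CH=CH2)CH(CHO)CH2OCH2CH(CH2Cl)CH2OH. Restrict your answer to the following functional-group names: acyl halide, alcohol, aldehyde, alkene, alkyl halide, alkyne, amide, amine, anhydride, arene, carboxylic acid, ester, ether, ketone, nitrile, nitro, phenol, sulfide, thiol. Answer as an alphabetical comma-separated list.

C6H5– phenyl ring → arene.
C–S–C linkage → sulfide (thioether).
pendant –COOCH3: carbonyl C bonded to C and –OCH3 → ester.
pendant –C≡N: nitrile.
pendant –C(=O)X: carbonyl C bonded to C and halogen → acyl halide.
pendant –CH=CH2: C=C double bond → alkene.
pendant –CHO: carbonyl C bonded to C and H → aldehyde.
C–O–C with sp³ carbons on both sides and no adjacent C=O → ether.
pendant –CH2X: halogen on sp³ carbon → alkyl halide.
–OH on an sp³ carbon → alcohol.

acyl halide, alcohol, aldehyde, alkene, alkyl halide, arene, ester, ether, nitrile, sulfide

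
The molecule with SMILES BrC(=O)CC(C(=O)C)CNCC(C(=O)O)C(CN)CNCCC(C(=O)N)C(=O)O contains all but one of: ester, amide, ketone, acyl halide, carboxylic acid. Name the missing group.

ester

ketone: present (CH(COCH3) — pendant –COCH3: carbonyl C bonded to two carbons → ketone).
acyl halide: present (BrCO — –C(=O)Br: carbonyl C bonded to C and to a halogen → acyl halide (not alkyl halide)).
carboxylic acid: present (CH(COOH) — pendant –COOH: carbonyl C bonded to C and –OH → carboxylic acid).
amide: present (CH(CONH2) — pendant –CONH2: carbonyl C bonded to C and N → amide).
ester: no segment matches this pattern.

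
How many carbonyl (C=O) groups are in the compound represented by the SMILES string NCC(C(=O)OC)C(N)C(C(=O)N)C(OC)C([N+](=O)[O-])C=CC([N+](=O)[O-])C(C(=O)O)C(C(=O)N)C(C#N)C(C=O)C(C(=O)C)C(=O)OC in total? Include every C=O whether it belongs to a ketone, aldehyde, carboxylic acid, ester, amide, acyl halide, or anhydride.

7

CH(COOCH3): ester, 1 C=O (running total 1).
CH(CONH2): amide, 1 C=O (running total 2).
CH(COOH): carboxylic acid, 1 C=O (running total 3).
CH(CONH2): amide, 1 C=O (running total 4).
CH(CHO): aldehyde, 1 C=O (running total 5).
CH(COCH3): ketone, 1 C=O (running total 6).
COOCH3: ester, 1 C=O (running total 7).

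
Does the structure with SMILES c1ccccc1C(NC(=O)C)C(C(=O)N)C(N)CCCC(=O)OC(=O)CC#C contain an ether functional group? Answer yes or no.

no

Taking each segment in turn:
  C6H5: C6H5– phenyl ring → arene.
  CH(NHCOCH3): pendant –NHC(=O)CH3: N bonded to a carbonyl → amide (not amine).
  CH(CONH2): pendant –CONH2: carbonyl C bonded to C and N → amide.
  CH(NH2): –NH2 on an sp³ carbon with no adjacent C=O → amine.
  CH2CO-O-COCH2: two acyl groups sharing one oxygen, –C(=O)–O–C(=O)– → anhydride.
  C≡CH: C≡C triple bond → alkyne.
The groups actually present are: alkyne, amide, amine, anhydride, arene.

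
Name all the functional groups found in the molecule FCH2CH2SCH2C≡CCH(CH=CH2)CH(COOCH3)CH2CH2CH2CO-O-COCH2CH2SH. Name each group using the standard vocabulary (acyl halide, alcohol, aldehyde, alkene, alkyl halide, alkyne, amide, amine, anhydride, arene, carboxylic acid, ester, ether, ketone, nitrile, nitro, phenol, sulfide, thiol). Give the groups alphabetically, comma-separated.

Working along the chain:
  FCH2: halogen on an sp³ carbon → alkyl halide.
  CH2SCH2: C–S–C linkage → sulfide (thioether).
  C≡C: C≡C triple bond → alkyne.
  CH(CH=CH2): pendant –CH=CH2: C=C double bond → alkene.
  CH(COOCH3): pendant –COOCH3: carbonyl C bonded to C and –OCH3 → ester.
  CH2CO-O-COCH2: two acyl groups sharing one oxygen, –C(=O)–O–C(=O)– → anhydride.
  CH2SH: –SH on an sp³ carbon → thiol.

alkene, alkyl halide, alkyne, anhydride, ester, sulfide, thiol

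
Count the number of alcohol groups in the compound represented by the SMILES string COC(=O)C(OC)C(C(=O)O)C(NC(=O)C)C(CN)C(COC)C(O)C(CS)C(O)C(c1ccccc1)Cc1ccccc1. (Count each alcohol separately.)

2

CH3O–C(=O)–: carbonyl C bonded to C and to –OCH3 → ester (not ketone + ether).
pendant –OCH3: C–O–C with sp³ C, no adjacent C=O → ether.
pendant –COOH: carbonyl C bonded to C and –OH → carboxylic acid.
pendant –NHC(=O)CH3: N bonded to a carbonyl → amide (not amine).
pendant –CH2NH2: N on sp³ C, no adjacent C=O → amine.
pendant –CH2OCH3: C–O–C linkage → ether.
–OH on an sp³ carbon → alcohol (secondary).
pendant –CH2SH → thiol.
–OH on an sp³ carbon → alcohol (secondary).
pendant –C6H5: benzene ring → arene.
–C6H5 phenyl ring → arene.
Alcohol appears at: CH(OH), CH(OH) → 2.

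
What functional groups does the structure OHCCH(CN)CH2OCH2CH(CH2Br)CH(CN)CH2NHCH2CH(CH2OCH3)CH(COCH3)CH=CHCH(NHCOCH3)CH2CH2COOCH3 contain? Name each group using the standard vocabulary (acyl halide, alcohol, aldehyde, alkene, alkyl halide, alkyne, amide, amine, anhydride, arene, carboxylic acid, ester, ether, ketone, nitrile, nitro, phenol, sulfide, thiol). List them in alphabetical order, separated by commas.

aldehyde, alkene, alkyl halide, amide, amine, ester, ether, ketone, nitrile

Taking each segment in turn:
  OHC: terminal –CHO: carbonyl C bonded to H and C → aldehyde.
  CH(CN): pendant –C≡N: nitrile.
  CH2OCH2: C–O–C with sp³ carbons on both sides and no adjacent C=O → ether.
  CH(CH2Br): pendant –CH2X: halogen on sp³ carbon → alkyl halide.
  CH(CN): pendant –C≡N: nitrile.
  CH2NHCH2: C–N–C with sp³ carbons and no adjacent C=O → amine (secondary).
  CH(CH2OCH3): pendant –CH2OCH3: C–O–C linkage → ether.
  CH(COCH3): pendant –COCH3: carbonyl C bonded to two carbons → ketone.
  CH=CH: C=C double bond → alkene.
  CH(NHCOCH3): pendant –NHC(=O)CH3: N bonded to a carbonyl → amide (not amine).
  COOCH3: –C(=O)OCH3: carbonyl C bonded to C and to –OCH3 → ester (not ketone + ether).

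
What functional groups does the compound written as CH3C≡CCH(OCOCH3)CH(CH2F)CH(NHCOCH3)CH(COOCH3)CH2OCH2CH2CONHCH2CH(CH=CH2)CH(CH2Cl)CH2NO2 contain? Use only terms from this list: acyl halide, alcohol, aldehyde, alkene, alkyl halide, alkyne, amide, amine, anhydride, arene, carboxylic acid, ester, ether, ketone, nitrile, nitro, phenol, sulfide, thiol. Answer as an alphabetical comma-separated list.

alkene, alkyl halide, alkyne, amide, ester, ether, nitro

Working along the chain:
  C≡C: C≡C triple bond → alkyne.
  CH(OCOCH3): pendant –OC(=O)CH3: an acyloxy group → ester.
  CH(CH2F): pendant –CH2X: halogen on sp³ carbon → alkyl halide.
  CH(NHCOCH3): pendant –NHC(=O)CH3: N bonded to a carbonyl → amide (not amine).
  CH(COOCH3): pendant –COOCH3: carbonyl C bonded to C and –OCH3 → ester.
  CH2OCH2: C–O–C with sp³ carbons on both sides and no adjacent C=O → ether.
  CH2CONHCH2: –C(=O)–N– linkage → amide (the N is not an amine).
  CH(CH=CH2): pendant –CH=CH2: C=C double bond → alkene.
  CH(CH2Cl): pendant –CH2X: halogen on sp³ carbon → alkyl halide.
  CH2NO2: –NO2 on carbon → nitro group.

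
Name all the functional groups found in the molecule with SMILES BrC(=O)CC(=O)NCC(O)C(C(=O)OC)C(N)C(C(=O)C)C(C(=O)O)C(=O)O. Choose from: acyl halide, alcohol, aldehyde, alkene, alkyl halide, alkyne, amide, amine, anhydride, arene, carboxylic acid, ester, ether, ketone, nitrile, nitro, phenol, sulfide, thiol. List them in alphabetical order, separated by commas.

acyl halide, alcohol, amide, amine, carboxylic acid, ester, ketone

Working along the chain:
  BrCO: –C(=O)Br: carbonyl C bonded to C and to a halogen → acyl halide (not alkyl halide).
  CH2CONHCH2: –C(=O)–N– linkage → amide (the N is not an amine).
  CH(OH): –OH on an sp³ carbon → alcohol (secondary).
  CH(COOCH3): pendant –COOCH3: carbonyl C bonded to C and –OCH3 → ester.
  CH(NH2): –NH2 on an sp³ carbon with no adjacent C=O → amine.
  CH(COCH3): pendant –COCH3: carbonyl C bonded to two carbons → ketone.
  CH(COOH): pendant –COOH: carbonyl C bonded to C and –OH → carboxylic acid.
  COOH: –COOH: carbonyl C bonded to –OH and C → carboxylic acid (the –OH is not a separate alcohol).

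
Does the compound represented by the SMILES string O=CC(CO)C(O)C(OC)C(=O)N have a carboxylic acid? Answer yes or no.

no

Taking each segment in turn:
  OHC: terminal –CHO: carbonyl C bonded to H and C → aldehyde.
  CH(CH2OH): pendant –CH2OH on an sp³ backbone C → alcohol.
  CH(OH): –OH on an sp³ carbon → alcohol (secondary).
  CH(OCH3): pendant –OCH3: C–O–C with sp³ C, no adjacent C=O → ether.
  CONH2: –C(=O)NH2: carbonyl C bonded to C and to N → amide (the N is not a separate amine).
In CONH2, the carbonyl is bonded to nitrogen, not to –OH; that is an amide.
The groups actually present are: alcohol, aldehyde, amide, ether.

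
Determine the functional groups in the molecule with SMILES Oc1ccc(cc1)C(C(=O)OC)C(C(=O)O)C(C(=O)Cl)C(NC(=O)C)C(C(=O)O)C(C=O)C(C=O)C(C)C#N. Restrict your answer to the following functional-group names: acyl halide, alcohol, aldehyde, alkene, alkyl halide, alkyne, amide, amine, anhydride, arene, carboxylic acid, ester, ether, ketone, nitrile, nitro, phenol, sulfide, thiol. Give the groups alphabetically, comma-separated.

Taking each segment in turn:
  HOC6H4: –OH attached directly to an aromatic ring → phenol (not alcohol); the ring itself is an arene.
  CH(COOCH3): pendant –COOCH3: carbonyl C bonded to C and –OCH3 → ester.
  CH(COOH): pendant –COOH: carbonyl C bonded to C and –OH → carboxylic acid.
  CH(COCl): pendant –C(=O)X: carbonyl C bonded to C and halogen → acyl halide.
  CH(NHCOCH3): pendant –NHC(=O)CH3: N bonded to a carbonyl → amide (not amine).
  CH(COOH): pendant –COOH: carbonyl C bonded to C and –OH → carboxylic acid.
  CH(CHO): pendant –CHO: carbonyl C bonded to C and H → aldehyde.
  CH(CHO): pendant –CHO: carbonyl C bonded to C and H → aldehyde.
  CN: –C≡N: carbon triple-bonded to nitrogen → nitrile.

acyl halide, aldehyde, amide, arene, carboxylic acid, ester, nitrile, phenol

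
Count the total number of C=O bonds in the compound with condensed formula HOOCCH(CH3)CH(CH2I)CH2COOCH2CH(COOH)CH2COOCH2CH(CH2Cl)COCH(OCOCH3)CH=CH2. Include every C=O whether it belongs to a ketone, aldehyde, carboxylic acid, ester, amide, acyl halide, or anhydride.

6

HOOC: carboxylic acid, 1 C=O (running total 1).
CH2COOCH2: ester, 1 C=O (running total 2).
CH(COOH): carboxylic acid, 1 C=O (running total 3).
CH2COOCH2: ester, 1 C=O (running total 4).
CO: ketone, 1 C=O (running total 5).
CH(OCOCH3): ester, 1 C=O (running total 6).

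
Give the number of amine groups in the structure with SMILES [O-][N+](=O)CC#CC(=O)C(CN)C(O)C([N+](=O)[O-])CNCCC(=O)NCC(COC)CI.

Taking each segment in turn:
  O2NCH2: –NO2 on carbon → nitro group.
  C≡C: C≡C triple bond → alkyne.
  CO: –C(=O)– with carbon on both sides → ketone.
  CH(CH2NH2): pendant –CH2NH2: N on sp³ C, no adjacent C=O → amine.
  CH(OH): –OH on an sp³ carbon → alcohol (secondary).
  CH(NO2): –NO2 on an sp³ carbon → nitro (the N=O is not a carbonyl).
  CH2NHCH2: C–N–C with sp³ carbons and no adjacent C=O → amine (secondary).
  CH2CONHCH2: –C(=O)–N– linkage → amide (the N is not an amine).
  CH(CH2OCH3): pendant –CH2OCH3: C–O–C linkage → ether.
  CH2I: halogen on an sp³ carbon → alkyl halide.
Amine appears at: CH(CH2NH2), CH2NHCH2 → 2.

2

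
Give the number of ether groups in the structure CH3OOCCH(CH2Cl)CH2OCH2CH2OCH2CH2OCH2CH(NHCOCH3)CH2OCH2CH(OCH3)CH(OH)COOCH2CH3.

5

CH3O–C(=O)–: carbonyl C bonded to C and to –OCH3 → ester (not ketone + ether).
pendant –CH2X: halogen on sp³ carbon → alkyl halide.
C–O–C with sp³ carbons on both sides and no adjacent C=O → ether.
C–O–C with sp³ carbons on both sides and no adjacent C=O → ether.
C–O–C with sp³ carbons on both sides and no adjacent C=O → ether.
pendant –NHC(=O)CH3: N bonded to a carbonyl → amide (not amine).
C–O–C with sp³ carbons on both sides and no adjacent C=O → ether.
pendant –OCH3: C–O–C with sp³ C, no adjacent C=O → ether.
–OH on an sp³ carbon → alcohol (secondary).
–C(=O)OCH2CH3: carbonyl C bonded to C and to –OEt → ester.
Ether appears at: CH2OCH2, CH2OCH2, CH2OCH2, CH2OCH2, CH(OCH3) → 5.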